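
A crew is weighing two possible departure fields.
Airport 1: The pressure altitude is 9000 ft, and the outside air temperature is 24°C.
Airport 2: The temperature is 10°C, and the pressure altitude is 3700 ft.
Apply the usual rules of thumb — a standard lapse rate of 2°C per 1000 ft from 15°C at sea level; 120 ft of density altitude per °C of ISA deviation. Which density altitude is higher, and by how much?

Airport 1 by 8252 ft

Airport 1: ISA temp = -3°C, deviation +27°C, DA = 9000 + 120 × 27 = 12240 ft.
Airport 2: ISA temp = 7.6°C, deviation +2.4°C, DA = 3700 + 120 × 2.4 = 3988 ft.
Airport 1 is higher by 12240 − 3988 = 8252 ft.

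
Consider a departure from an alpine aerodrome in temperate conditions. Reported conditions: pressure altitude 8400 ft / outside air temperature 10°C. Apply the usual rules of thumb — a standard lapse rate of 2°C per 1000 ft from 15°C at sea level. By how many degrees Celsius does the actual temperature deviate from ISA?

ISA temperature at 8400 ft = 15 − 2 × (8400/1000) = -1.8°C.
Deviation = OAT − ISA = 10 − (-1.8) = +11.8°C.

ISA+11.8°C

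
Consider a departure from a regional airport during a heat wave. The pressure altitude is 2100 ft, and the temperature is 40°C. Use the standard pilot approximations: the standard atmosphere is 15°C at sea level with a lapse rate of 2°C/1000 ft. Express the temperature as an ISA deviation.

ISA temperature at 2100 ft = 15 − 2 × (2100/1000) = 10.8°C.
Deviation = OAT − ISA = 40 − 10.8 = +29.2°C.

ISA+29.2°C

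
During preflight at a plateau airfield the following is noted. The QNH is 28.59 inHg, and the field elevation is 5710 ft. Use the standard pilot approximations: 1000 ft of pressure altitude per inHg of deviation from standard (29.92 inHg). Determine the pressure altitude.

7040 ft

Pressure correction = (29.92 − 28.59) × 1000 = +1330 ft.
Pressure altitude = 5710 + (+1330) = 7040 ft.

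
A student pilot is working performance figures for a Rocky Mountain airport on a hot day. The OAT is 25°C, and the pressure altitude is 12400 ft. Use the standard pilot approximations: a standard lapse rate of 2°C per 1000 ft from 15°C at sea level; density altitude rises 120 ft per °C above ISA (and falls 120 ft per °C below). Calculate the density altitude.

ISA temperature at 12400 ft = 15 − 2 × (12400/1000) = -9.8°C.
ISA deviation = 25 − (-9.8) = +34.8°C.
Density altitude = 12400 + 120 × (34.8) = 12400 + (+4176) = 16576 ft.

16576 ft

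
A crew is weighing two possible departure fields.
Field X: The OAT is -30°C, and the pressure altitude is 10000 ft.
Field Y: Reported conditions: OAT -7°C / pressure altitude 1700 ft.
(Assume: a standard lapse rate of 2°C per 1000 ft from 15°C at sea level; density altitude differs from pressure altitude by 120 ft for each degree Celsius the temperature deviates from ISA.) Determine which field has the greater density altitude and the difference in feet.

Field X by 7532 ft

Field X: ISA temp = -5°C, deviation -25°C, DA = 10000 + 120 × (-25) = 7000 ft.
Field Y: ISA temp = 11.6°C, deviation -18.6°C, DA = 1700 + 120 × (-18.6) = -532 ft.
Field X is higher by 7000 − (-532) = 7532 ft.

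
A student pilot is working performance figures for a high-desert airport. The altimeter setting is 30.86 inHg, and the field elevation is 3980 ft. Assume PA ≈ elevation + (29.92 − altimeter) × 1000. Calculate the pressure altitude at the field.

3040 ft

Pressure correction = (29.92 − 30.86) × 1000 = -940 ft.
Pressure altitude = 3980 + (-940) = 3040 ft.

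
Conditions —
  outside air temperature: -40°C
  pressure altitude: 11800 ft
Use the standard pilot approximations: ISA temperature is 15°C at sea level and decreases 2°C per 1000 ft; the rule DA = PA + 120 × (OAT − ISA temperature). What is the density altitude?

8032 ft

ISA temperature at 11800 ft = 15 − 2 × (11800/1000) = -8.6°C.
ISA deviation = -40 − (-8.6) = -31.4°C.
Density altitude = 11800 + 120 × (-31.4) = 11800 + (-3768) = 8032 ft.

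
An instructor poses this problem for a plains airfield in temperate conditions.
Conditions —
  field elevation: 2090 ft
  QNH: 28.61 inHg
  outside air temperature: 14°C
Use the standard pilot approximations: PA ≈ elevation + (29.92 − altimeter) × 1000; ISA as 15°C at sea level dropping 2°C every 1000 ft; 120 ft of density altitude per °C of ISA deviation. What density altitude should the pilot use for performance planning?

4096 ft

Pressure altitude = 2090 + (29.92 − 28.61) × 1000 = 2090 + (+1310) = 3400 ft.
ISA temperature at 3400 ft = 15 − 2 × (3400/1000) = 8.2°C.
ISA deviation = 14 − 8.2 = +5.8°C.
Density altitude = 3400 + 120 × (5.8) = 4096 ft.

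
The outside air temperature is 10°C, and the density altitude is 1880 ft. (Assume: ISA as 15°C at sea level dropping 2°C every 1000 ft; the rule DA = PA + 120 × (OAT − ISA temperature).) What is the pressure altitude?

DA = PA + 120 × (OAT − (15 − 2·PA/1000)) = PA + 120·OAT − 1800 + 0.24·PA = 1.24·PA + 120·OAT − 1800.
So 1.24·PA = 1880 − 120 × 10 + 1800 = 2480.
PA = 2480 / 1.24 = 2000 ft.

2000 ft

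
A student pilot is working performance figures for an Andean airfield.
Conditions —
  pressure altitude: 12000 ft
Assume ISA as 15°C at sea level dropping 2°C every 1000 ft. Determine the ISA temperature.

-9°C

ISA temperature = 15 − 2 × (12000/1000) = 15 − 24 = -9°C.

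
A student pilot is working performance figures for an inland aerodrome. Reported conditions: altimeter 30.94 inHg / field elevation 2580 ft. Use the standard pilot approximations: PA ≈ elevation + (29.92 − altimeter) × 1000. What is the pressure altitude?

1560 ft

Pressure correction = (29.92 − 30.94) × 1000 = -1020 ft.
Pressure altitude = 2580 + (-1020) = 1560 ft.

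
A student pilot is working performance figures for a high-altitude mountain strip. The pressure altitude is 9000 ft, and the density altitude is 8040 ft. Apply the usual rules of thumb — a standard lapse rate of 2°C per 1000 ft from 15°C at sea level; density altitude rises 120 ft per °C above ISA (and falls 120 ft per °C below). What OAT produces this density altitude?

Density altitude − pressure altitude = 8040 − 9000 = -960 ft.
At 120 ft/°C that is an ISA deviation of -960/120 = -8°C.
ISA temperature at 9000 ft = 15 − 2 × (9000/1000) = -3°C.
OAT = ISA + deviation = -3 + (-8) = -11°C.

-11°C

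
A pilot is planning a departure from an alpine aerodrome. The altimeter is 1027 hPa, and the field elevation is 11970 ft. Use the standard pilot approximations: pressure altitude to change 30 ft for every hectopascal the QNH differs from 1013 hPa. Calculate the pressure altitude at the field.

Pressure correction = (1013 − 1027) × 30 = -420 ft.
Pressure altitude = 11970 + (-420) = 11550 ft.

11550 ft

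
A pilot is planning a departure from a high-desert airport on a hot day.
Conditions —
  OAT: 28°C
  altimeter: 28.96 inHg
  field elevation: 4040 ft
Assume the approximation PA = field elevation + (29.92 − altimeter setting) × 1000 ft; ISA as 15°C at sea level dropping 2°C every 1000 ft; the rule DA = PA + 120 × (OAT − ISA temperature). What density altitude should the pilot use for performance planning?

7760 ft

Pressure altitude = 4040 + (29.92 − 28.96) × 1000 = 4040 + (+960) = 5000 ft.
ISA temperature at 5000 ft = 15 − 2 × (5000/1000) = 5°C.
ISA deviation = 28 − 5 = +23°C.
Density altitude = 5000 + 120 × (23) = 7760 ft.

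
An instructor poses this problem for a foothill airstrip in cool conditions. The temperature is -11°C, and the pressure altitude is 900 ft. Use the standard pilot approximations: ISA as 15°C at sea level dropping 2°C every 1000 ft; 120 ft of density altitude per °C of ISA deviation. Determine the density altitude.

ISA temperature at 900 ft = 15 − 2 × (900/1000) = 13.2°C.
ISA deviation = -11 − 13.2 = -24.2°C.
Density altitude = 900 + 120 × (-24.2) = 900 + (-2904) = -2004 ft.

-2004 ft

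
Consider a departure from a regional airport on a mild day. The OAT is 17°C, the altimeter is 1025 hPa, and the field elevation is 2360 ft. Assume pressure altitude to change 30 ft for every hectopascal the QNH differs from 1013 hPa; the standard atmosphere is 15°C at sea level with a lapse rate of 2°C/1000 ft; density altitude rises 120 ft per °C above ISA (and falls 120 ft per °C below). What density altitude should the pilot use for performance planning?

2720 ft

Pressure altitude = 2360 + (1013 − 1025) × 30 = 2360 + (-360) = 2000 ft.
ISA temperature at 2000 ft = 15 − 2 × (2000/1000) = 11°C.
ISA deviation = 17 − 11 = +6°C.
Density altitude = 2000 + 120 × (6) = 2720 ft.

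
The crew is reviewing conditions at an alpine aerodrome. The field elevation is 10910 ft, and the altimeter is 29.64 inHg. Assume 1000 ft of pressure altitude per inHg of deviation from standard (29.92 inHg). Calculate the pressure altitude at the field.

11190 ft

Pressure correction = (29.92 − 29.64) × 1000 = +280 ft.
Pressure altitude = 10910 + (+280) = 11190 ft.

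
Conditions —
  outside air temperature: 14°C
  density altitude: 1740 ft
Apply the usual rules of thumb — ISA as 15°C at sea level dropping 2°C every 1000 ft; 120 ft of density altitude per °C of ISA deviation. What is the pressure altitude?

DA = PA + 120 × (OAT − (15 − 2·PA/1000)) = PA + 120·OAT − 1800 + 0.24·PA = 1.24·PA + 120·OAT − 1800.
So 1.24·PA = 1740 − 120 × 14 + 1800 = 1860.
PA = 1860 / 1.24 = 1500 ft.

1500 ft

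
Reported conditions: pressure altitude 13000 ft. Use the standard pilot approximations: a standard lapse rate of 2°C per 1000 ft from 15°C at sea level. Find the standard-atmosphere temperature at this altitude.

ISA temperature = 15 − 2 × (13000/1000) = 15 − 26 = -11°C.

-11°C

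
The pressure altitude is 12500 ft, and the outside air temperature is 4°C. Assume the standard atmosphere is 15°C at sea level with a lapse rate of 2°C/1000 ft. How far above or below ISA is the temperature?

ISA temperature at 12500 ft = 15 − 2 × (12500/1000) = -10°C.
Deviation = OAT − ISA = 4 − (-10) = +14°C.

ISA+14°C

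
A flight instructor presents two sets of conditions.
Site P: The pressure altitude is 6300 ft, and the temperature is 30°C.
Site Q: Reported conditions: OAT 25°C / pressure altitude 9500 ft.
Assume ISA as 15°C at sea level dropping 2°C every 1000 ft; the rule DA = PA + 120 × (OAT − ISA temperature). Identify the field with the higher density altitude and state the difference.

Site P: ISA temp = 2.4°C, deviation +27.6°C, DA = 6300 + 120 × 27.6 = 9612 ft.
Site Q: ISA temp = -4°C, deviation +29°C, DA = 9500 + 120 × 29 = 12980 ft.
Site Q is higher by 12980 − 9612 = 3368 ft.

Site Q by 3368 ft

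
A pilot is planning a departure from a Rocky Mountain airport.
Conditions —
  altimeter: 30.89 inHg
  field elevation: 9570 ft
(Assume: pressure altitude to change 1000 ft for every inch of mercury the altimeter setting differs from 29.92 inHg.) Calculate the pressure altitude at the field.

8600 ft

Pressure correction = (29.92 − 30.89) × 1000 = -970 ft.
Pressure altitude = 9570 + (-970) = 8600 ft.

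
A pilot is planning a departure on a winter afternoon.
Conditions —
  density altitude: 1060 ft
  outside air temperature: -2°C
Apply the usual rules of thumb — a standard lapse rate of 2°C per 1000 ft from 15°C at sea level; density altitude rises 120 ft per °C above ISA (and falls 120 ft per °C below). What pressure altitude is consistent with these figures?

2500 ft

DA = PA + 120 × (OAT − (15 − 2·PA/1000)) = PA + 120·OAT − 1800 + 0.24·PA = 1.24·PA + 120·OAT − 1800.
So 1.24·PA = 1060 − 120 × (-2) + 1800 = 3100.
PA = 3100 / 1.24 = 2500 ft.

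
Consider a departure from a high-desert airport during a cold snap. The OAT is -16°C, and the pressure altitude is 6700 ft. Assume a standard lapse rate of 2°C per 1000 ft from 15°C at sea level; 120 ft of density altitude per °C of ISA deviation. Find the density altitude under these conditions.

4588 ft

ISA temperature at 6700 ft = 15 − 2 × (6700/1000) = 1.6°C.
ISA deviation = -16 − 1.6 = -17.6°C.
Density altitude = 6700 + 120 × (-17.6) = 6700 + (-2112) = 4588 ft.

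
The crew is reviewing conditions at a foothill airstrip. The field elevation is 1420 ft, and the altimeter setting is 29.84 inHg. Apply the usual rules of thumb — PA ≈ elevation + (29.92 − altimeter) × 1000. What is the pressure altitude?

1500 ft

Pressure correction = (29.92 − 29.84) × 1000 = +80 ft.
Pressure altitude = 1420 + (+80) = 1500 ft.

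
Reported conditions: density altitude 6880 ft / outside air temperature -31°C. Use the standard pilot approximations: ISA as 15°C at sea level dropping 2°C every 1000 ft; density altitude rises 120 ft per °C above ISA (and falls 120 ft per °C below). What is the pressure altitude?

10000 ft

DA = PA + 120 × (OAT − (15 − 2·PA/1000)) = PA + 120·OAT − 1800 + 0.24·PA = 1.24·PA + 120·OAT − 1800.
So 1.24·PA = 6880 − 120 × (-31) + 1800 = 12400.
PA = 12400 / 1.24 = 10000 ft.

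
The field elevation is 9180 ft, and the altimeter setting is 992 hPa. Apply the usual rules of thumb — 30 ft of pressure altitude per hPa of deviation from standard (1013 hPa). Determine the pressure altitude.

9810 ft

Pressure correction = (1013 − 992) × 30 = +630 ft.
Pressure altitude = 9180 + (+630) = 9810 ft.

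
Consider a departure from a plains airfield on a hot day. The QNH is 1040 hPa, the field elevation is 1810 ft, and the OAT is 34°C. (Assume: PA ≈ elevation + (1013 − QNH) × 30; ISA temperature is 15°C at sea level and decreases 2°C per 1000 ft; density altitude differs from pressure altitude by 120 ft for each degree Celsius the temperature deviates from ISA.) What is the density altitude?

3520 ft

Pressure altitude = 1810 + (1013 − 1040) × 30 = 1810 + (-810) = 1000 ft.
ISA temperature at 1000 ft = 15 − 2 × (1000/1000) = 13°C.
ISA deviation = 34 − 13 = +21°C.
Density altitude = 1000 + 120 × (21) = 3520 ft.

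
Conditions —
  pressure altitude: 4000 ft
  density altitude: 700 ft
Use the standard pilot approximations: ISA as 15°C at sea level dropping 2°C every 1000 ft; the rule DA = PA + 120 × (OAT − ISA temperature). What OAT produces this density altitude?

-20.5°C

Density altitude − pressure altitude = 700 − 4000 = -3300 ft.
At 120 ft/°C that is an ISA deviation of -3300/120 = -27.5°C.
ISA temperature at 4000 ft = 15 − 2 × (4000/1000) = 7°C.
OAT = ISA + deviation = 7 + (-27.5) = -20.5°C.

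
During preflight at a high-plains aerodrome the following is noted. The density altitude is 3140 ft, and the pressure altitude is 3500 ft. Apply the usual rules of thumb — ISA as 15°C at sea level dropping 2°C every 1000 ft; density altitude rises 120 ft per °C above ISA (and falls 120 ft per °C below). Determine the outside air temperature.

5°C

Density altitude − pressure altitude = 3140 − 3500 = -360 ft.
At 120 ft/°C that is an ISA deviation of -360/120 = -3°C.
ISA temperature at 3500 ft = 15 − 2 × (3500/1000) = 8°C.
OAT = ISA + deviation = 8 + (-3) = 5°C.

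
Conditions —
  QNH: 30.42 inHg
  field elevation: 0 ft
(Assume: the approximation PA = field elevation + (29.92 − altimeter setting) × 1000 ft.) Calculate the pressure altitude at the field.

Pressure correction = (29.92 − 30.42) × 1000 = -500 ft.
Pressure altitude = 0 + (-500) = -500 ft.

-500 ft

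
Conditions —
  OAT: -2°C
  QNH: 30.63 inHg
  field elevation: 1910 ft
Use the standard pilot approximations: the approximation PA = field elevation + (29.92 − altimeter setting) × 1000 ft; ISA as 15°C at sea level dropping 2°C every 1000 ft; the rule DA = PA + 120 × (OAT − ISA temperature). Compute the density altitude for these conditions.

-552 ft

Pressure altitude = 1910 + (29.92 − 30.63) × 1000 = 1910 + (-710) = 1200 ft.
ISA temperature at 1200 ft = 15 − 2 × (1200/1000) = 12.6°C.
ISA deviation = -2 − 12.6 = -14.6°C.
Density altitude = 1200 + 120 × (-14.6) = -552 ft.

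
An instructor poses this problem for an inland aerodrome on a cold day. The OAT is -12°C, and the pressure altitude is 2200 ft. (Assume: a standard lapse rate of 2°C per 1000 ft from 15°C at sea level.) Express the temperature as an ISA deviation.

ISA-22.6°C

ISA temperature at 2200 ft = 15 − 2 × (2200/1000) = 10.6°C.
Deviation = OAT − ISA = -12 − 10.6 = -22.6°C.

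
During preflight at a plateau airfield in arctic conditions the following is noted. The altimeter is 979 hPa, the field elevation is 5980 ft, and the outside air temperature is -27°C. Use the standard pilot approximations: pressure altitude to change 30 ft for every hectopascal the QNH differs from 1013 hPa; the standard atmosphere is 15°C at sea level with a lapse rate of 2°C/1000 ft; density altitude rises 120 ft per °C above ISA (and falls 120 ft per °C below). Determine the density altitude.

3640 ft

Pressure altitude = 5980 + (1013 − 979) × 30 = 5980 + (+1020) = 7000 ft.
ISA temperature at 7000 ft = 15 − 2 × (7000/1000) = 1°C.
ISA deviation = -27 − 1 = -28°C.
Density altitude = 7000 + 120 × (-28) = 3640 ft.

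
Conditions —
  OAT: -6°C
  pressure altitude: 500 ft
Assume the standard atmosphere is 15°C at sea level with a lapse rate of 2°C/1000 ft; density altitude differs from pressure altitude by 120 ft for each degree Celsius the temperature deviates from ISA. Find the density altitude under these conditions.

ISA temperature at 500 ft = 15 − 2 × (500/1000) = 14°C.
ISA deviation = -6 − 14 = -20°C.
Density altitude = 500 + 120 × (-20) = 500 + (-2400) = -1900 ft.

-1900 ft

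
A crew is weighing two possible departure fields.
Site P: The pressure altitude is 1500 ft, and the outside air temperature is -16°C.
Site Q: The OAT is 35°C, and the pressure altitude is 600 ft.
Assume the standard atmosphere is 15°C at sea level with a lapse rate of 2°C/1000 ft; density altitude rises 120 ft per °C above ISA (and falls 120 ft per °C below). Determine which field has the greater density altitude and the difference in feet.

Site Q by 5004 ft

Site P: ISA temp = 12°C, deviation -28°C, DA = 1500 + 120 × (-28) = -1860 ft.
Site Q: ISA temp = 13.8°C, deviation +21.2°C, DA = 600 + 120 × 21.2 = 3144 ft.
Site Q is higher by 3144 − (-1860) = 5004 ft.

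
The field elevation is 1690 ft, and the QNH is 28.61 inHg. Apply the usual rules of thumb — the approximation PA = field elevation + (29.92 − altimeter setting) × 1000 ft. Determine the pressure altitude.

Pressure correction = (29.92 − 28.61) × 1000 = +1310 ft.
Pressure altitude = 1690 + (+1310) = 3000 ft.

3000 ft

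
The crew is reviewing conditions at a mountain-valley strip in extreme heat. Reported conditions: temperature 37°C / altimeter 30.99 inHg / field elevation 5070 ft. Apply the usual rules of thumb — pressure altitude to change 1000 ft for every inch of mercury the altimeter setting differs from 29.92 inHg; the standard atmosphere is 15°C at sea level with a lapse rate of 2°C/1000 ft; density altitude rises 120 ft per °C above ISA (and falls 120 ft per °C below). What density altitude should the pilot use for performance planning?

7600 ft

Pressure altitude = 5070 + (29.92 − 30.99) × 1000 = 5070 + (-1070) = 4000 ft.
ISA temperature at 4000 ft = 15 − 2 × (4000/1000) = 7°C.
ISA deviation = 37 − 7 = +30°C.
Density altitude = 4000 + 120 × (30) = 7600 ft.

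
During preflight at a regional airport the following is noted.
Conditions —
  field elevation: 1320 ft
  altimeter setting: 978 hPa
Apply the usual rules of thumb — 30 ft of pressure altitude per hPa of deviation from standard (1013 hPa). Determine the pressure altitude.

2370 ft

Pressure correction = (1013 − 978) × 30 = +1050 ft.
Pressure altitude = 1320 + (+1050) = 2370 ft.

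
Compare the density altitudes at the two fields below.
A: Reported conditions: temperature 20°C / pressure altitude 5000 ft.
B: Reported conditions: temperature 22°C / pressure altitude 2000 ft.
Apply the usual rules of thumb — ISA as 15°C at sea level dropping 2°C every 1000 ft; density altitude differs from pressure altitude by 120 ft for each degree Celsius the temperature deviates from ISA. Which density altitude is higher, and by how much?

A: ISA temp = 5°C, deviation +15°C, DA = 5000 + 120 × 15 = 6800 ft.
B: ISA temp = 11°C, deviation +11°C, DA = 2000 + 120 × 11 = 3320 ft.
A is higher by 6800 − 3320 = 3480 ft.

A by 3480 ft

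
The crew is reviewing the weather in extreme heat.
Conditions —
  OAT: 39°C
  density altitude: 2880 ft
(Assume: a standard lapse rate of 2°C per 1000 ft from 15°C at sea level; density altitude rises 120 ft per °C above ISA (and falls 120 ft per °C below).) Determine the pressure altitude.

DA = PA + 120 × (OAT − (15 − 2·PA/1000)) = PA + 120·OAT − 1800 + 0.24·PA = 1.24·PA + 120·OAT − 1800.
So 1.24·PA = 2880 − 120 × 39 + 1800 = 0.
PA = 0 / 1.24 = 0 ft.

0 ft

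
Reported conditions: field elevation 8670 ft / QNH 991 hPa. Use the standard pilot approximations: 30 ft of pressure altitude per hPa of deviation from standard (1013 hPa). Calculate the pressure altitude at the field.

Pressure correction = (1013 − 991) × 30 = +660 ft.
Pressure altitude = 8670 + (+660) = 9330 ft.

9330 ft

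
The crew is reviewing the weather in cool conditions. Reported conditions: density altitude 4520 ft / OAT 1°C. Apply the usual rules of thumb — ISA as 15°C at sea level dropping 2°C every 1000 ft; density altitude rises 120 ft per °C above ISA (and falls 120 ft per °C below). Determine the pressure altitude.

5000 ft

DA = PA + 120 × (OAT − (15 − 2·PA/1000)) = PA + 120·OAT − 1800 + 0.24·PA = 1.24·PA + 120·OAT − 1800.
So 1.24·PA = 4520 − 120 × 1 + 1800 = 6200.
PA = 6200 / 1.24 = 5000 ft.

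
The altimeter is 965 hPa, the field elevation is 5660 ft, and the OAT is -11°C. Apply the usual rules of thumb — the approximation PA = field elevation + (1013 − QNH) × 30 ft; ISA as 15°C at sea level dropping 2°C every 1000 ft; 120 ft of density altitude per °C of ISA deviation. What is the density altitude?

Pressure altitude = 5660 + (1013 − 965) × 30 = 5660 + (+1440) = 7100 ft.
ISA temperature at 7100 ft = 15 − 2 × (7100/1000) = 0.8°C.
ISA deviation = -11 − 0.8 = -11.8°C.
Density altitude = 7100 + 120 × (-11.8) = 5684 ft.

5684 ft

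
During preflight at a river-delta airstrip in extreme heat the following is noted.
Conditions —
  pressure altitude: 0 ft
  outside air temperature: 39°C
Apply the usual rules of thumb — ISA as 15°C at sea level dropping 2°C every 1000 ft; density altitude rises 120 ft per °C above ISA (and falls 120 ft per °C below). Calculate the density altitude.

ISA temperature at 0 ft = 15 − 2 × (0/1000) = 15°C.
ISA deviation = 39 − 15 = +24°C.
Density altitude = 0 + 120 × (24) = 0 + (+2880) = 2880 ft.

2880 ft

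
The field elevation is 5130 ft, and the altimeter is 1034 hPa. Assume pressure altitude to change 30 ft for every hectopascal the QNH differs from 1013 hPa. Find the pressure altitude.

Pressure correction = (1013 − 1034) × 30 = -630 ft.
Pressure altitude = 5130 + (-630) = 4500 ft.

4500 ft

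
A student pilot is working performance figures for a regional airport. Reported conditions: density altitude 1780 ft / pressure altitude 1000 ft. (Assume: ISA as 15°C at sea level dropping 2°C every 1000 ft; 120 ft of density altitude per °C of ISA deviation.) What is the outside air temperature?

Density altitude − pressure altitude = 1780 − 1000 = +780 ft.
At 120 ft/°C that is an ISA deviation of 780/120 = +6.5°C.
ISA temperature at 1000 ft = 15 − 2 × (1000/1000) = 13°C.
OAT = ISA + deviation = 13 + (+6.5) = 19.5°C.

19.5°C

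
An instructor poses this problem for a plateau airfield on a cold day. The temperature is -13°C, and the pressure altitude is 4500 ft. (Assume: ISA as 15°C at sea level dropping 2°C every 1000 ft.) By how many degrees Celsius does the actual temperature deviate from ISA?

ISA-19°C

ISA temperature at 4500 ft = 15 − 2 × (4500/1000) = 6°C.
Deviation = OAT − ISA = -13 − 6 = -19°C.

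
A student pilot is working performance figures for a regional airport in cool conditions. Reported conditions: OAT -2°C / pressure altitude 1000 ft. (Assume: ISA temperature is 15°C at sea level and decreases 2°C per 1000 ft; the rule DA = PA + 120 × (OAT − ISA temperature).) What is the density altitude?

-800 ft

ISA temperature at 1000 ft = 15 − 2 × (1000/1000) = 13°C.
ISA deviation = -2 − 13 = -15°C.
Density altitude = 1000 + 120 × (-15) = 1000 + (-1800) = -800 ft.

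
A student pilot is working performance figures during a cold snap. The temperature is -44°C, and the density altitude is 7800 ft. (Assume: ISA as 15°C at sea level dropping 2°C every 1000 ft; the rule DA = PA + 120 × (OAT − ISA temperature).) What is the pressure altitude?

12000 ft

DA = PA + 120 × (OAT − (15 − 2·PA/1000)) = PA + 120·OAT − 1800 + 0.24·PA = 1.24·PA + 120·OAT − 1800.
So 1.24·PA = 7800 − 120 × (-44) + 1800 = 14880.
PA = 14880 / 1.24 = 12000 ft.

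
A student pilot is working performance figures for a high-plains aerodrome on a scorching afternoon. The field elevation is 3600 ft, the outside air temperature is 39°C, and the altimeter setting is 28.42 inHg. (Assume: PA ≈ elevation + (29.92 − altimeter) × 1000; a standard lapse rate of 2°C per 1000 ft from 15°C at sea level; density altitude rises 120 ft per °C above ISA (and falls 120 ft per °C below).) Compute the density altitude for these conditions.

9204 ft

Pressure altitude = 3600 + (29.92 − 28.42) × 1000 = 3600 + (+1500) = 5100 ft.
ISA temperature at 5100 ft = 15 − 2 × (5100/1000) = 4.8°C.
ISA deviation = 39 − 4.8 = +34.2°C.
Density altitude = 5100 + 120 × (34.2) = 9204 ft.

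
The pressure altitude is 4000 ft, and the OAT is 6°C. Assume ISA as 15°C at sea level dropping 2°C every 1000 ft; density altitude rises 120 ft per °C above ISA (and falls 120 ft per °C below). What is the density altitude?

3880 ft

ISA temperature at 4000 ft = 15 − 2 × (4000/1000) = 7°C.
ISA deviation = 6 − 7 = -1°C.
Density altitude = 4000 + 120 × (-1) = 4000 + (-120) = 3880 ft.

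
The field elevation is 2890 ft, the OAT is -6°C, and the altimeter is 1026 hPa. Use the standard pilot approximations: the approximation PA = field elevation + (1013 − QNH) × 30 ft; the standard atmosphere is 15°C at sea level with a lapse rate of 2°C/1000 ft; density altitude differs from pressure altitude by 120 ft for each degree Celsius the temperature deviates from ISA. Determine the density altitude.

Pressure altitude = 2890 + (1013 − 1026) × 30 = 2890 + (-390) = 2500 ft.
ISA temperature at 2500 ft = 15 − 2 × (2500/1000) = 10°C.
ISA deviation = -6 − 10 = -16°C.
Density altitude = 2500 + 120 × (-16) = 580 ft.

580 ft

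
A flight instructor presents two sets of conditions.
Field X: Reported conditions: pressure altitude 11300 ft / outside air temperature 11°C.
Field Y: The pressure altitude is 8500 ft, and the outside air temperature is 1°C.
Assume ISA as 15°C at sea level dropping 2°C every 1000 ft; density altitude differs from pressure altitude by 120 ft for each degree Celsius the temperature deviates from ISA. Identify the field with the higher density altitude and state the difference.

Field X: ISA temp = -7.6°C, deviation +18.6°C, DA = 11300 + 120 × 18.6 = 13532 ft.
Field Y: ISA temp = -2°C, deviation +3°C, DA = 8500 + 120 × 3 = 8860 ft.
Field X is higher by 13532 − 8860 = 4672 ft.

Field X by 4672 ft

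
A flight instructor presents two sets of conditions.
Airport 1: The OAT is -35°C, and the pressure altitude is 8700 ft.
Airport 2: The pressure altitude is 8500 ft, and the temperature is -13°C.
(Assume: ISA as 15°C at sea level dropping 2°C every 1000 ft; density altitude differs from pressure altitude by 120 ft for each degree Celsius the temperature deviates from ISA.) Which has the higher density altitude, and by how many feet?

Airport 1: ISA temp = -2.4°C, deviation -32.6°C, DA = 8700 + 120 × (-32.6) = 4788 ft.
Airport 2: ISA temp = -2°C, deviation -11°C, DA = 8500 + 120 × (-11) = 7180 ft.
Airport 2 is higher by 7180 − 4788 = 2392 ft.

Airport 2 by 2392 ft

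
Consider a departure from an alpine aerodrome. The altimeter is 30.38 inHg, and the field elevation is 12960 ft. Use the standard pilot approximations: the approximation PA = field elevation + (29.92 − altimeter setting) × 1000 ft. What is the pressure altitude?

Pressure correction = (29.92 − 30.38) × 1000 = -460 ft.
Pressure altitude = 12960 + (-460) = 12500 ft.

12500 ft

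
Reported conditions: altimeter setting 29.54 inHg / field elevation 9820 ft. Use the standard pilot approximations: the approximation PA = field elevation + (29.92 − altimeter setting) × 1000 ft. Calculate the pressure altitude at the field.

10200 ft

Pressure correction = (29.92 − 29.54) × 1000 = +380 ft.
Pressure altitude = 9820 + (+380) = 10200 ft.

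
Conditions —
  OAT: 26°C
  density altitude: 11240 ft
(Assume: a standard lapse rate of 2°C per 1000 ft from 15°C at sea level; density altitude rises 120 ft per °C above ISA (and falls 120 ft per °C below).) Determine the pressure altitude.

DA = PA + 120 × (OAT − (15 − 2·PA/1000)) = PA + 120·OAT − 1800 + 0.24·PA = 1.24·PA + 120·OAT − 1800.
So 1.24·PA = 11240 − 120 × 26 + 1800 = 9920.
PA = 9920 / 1.24 = 8000 ft.

8000 ft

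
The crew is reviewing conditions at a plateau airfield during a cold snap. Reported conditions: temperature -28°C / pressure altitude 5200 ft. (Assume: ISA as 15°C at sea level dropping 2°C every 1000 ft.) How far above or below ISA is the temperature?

ISA-32.6°C

ISA temperature at 5200 ft = 15 − 2 × (5200/1000) = 4.6°C.
Deviation = OAT − ISA = -28 − 4.6 = -32.6°C.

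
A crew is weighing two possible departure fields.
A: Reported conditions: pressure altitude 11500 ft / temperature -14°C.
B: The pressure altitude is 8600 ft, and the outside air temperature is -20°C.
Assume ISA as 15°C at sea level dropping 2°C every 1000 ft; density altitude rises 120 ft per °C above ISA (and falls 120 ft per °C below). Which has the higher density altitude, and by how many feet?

A by 4316 ft

A: ISA temp = -8°C, deviation -6°C, DA = 11500 + 120 × (-6) = 10780 ft.
B: ISA temp = -2.2°C, deviation -17.8°C, DA = 8600 + 120 × (-17.8) = 6464 ft.
A is higher by 10780 − 6464 = 4316 ft.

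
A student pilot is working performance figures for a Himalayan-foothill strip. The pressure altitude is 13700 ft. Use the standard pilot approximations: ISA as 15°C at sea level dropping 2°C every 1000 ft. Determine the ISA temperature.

ISA temperature = 15 − 2 × (13700/1000) = 15 − 27.4 = -12.4°C.

-12.4°C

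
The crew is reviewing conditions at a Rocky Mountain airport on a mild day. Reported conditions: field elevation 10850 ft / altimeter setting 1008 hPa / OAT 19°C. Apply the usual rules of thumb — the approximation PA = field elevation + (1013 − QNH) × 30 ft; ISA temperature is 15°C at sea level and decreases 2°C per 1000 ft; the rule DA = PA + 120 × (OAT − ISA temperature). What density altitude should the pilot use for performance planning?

Pressure altitude = 10850 + (1013 − 1008) × 30 = 10850 + (+150) = 11000 ft.
ISA temperature at 11000 ft = 15 − 2 × (11000/1000) = -7°C.
ISA deviation = 19 − (-7) = +26°C.
Density altitude = 11000 + 120 × (26) = 14120 ft.

14120 ft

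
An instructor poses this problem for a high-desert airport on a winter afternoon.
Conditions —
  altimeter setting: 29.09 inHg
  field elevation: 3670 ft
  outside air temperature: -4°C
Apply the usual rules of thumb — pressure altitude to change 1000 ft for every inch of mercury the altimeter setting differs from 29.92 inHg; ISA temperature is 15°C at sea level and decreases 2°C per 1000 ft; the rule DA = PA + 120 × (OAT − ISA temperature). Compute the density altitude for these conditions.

Pressure altitude = 3670 + (29.92 − 29.09) × 1000 = 3670 + (+830) = 4500 ft.
ISA temperature at 4500 ft = 15 − 2 × (4500/1000) = 6°C.
ISA deviation = -4 − 6 = -10°C.
Density altitude = 4500 + 120 × (-10) = 3300 ft.

3300 ft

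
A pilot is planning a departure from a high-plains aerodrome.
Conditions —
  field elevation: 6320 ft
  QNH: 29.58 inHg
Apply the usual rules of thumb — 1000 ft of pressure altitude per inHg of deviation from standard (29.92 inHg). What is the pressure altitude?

6660 ft

Pressure correction = (29.92 − 29.58) × 1000 = +340 ft.
Pressure altitude = 6320 + (+340) = 6660 ft.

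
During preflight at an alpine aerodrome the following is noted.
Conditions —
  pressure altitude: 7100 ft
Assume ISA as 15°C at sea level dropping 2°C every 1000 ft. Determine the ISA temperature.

0.8°C

ISA temperature = 15 − 2 × (7100/1000) = 15 − 14.2 = 0.8°C.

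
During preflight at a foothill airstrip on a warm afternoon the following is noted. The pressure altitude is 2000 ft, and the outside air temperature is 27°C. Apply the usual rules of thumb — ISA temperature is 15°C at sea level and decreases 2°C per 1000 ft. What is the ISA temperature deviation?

ISA+16°C

ISA temperature at 2000 ft = 15 − 2 × (2000/1000) = 11°C.
Deviation = OAT − ISA = 27 − 11 = +16°C.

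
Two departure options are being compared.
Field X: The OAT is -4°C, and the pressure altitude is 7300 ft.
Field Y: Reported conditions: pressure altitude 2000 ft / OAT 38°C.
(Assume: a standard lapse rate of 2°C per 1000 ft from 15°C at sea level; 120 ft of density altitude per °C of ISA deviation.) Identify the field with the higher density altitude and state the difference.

Field X: ISA temp = 0.4°C, deviation -4.4°C, DA = 7300 + 120 × (-4.4) = 6772 ft.
Field Y: ISA temp = 11°C, deviation +27°C, DA = 2000 + 120 × 27 = 5240 ft.
Field X is higher by 6772 − 5240 = 1532 ft.

Field X by 1532 ft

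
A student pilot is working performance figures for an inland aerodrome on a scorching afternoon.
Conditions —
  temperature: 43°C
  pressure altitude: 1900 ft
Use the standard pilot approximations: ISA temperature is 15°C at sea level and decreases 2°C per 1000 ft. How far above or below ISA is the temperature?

ISA+31.8°C

ISA temperature at 1900 ft = 15 − 2 × (1900/1000) = 11.2°C.
Deviation = OAT − ISA = 43 − 11.2 = +31.8°C.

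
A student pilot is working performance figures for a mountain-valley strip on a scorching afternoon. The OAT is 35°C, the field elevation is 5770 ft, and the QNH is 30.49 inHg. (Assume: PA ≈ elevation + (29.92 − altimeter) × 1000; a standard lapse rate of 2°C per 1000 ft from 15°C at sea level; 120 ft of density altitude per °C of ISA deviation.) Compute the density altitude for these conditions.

8848 ft

Pressure altitude = 5770 + (29.92 − 30.49) × 1000 = 5770 + (-570) = 5200 ft.
ISA temperature at 5200 ft = 15 − 2 × (5200/1000) = 4.6°C.
ISA deviation = 35 − 4.6 = +30.4°C.
Density altitude = 5200 + 120 × (30.4) = 8848 ft.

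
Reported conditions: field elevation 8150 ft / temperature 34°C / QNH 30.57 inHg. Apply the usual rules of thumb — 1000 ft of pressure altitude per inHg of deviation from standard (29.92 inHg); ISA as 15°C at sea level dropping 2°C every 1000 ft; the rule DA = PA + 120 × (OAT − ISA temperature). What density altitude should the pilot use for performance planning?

Pressure altitude = 8150 + (29.92 − 30.57) × 1000 = 8150 + (-650) = 7500 ft.
ISA temperature at 7500 ft = 15 − 2 × (7500/1000) = 0°C.
ISA deviation = 34 − 0 = +34°C.
Density altitude = 7500 + 120 × (34) = 11580 ft.

11580 ft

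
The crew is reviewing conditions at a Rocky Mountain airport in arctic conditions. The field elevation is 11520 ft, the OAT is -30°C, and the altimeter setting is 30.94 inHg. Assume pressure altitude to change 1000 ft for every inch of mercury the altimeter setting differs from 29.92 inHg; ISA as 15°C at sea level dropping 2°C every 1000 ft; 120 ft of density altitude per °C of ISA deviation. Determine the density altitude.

7620 ft

Pressure altitude = 11520 + (29.92 − 30.94) × 1000 = 11520 + (-1020) = 10500 ft.
ISA temperature at 10500 ft = 15 − 2 × (10500/1000) = -6°C.
ISA deviation = -30 − (-6) = -24°C.
Density altitude = 10500 + 120 × (-24) = 7620 ft.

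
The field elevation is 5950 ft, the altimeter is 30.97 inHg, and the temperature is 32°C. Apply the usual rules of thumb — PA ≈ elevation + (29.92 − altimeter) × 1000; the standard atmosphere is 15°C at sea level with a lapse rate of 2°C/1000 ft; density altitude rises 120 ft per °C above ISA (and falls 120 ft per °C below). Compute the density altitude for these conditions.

8116 ft

Pressure altitude = 5950 + (29.92 − 30.97) × 1000 = 5950 + (-1050) = 4900 ft.
ISA temperature at 4900 ft = 15 − 2 × (4900/1000) = 5.2°C.
ISA deviation = 32 − 5.2 = +26.8°C.
Density altitude = 4900 + 120 × (26.8) = 8116 ft.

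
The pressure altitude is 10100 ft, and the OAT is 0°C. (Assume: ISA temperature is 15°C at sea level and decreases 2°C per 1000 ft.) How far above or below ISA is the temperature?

ISA temperature at 10100 ft = 15 − 2 × (10100/1000) = -5.2°C.
Deviation = OAT − ISA = 0 − (-5.2) = +5.2°C.

ISA+5.2°C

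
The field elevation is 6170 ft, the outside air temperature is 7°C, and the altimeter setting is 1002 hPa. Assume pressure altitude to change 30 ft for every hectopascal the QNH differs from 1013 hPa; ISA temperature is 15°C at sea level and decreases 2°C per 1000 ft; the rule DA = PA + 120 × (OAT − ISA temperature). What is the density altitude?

Pressure altitude = 6170 + (1013 − 1002) × 30 = 6170 + (+330) = 6500 ft.
ISA temperature at 6500 ft = 15 − 2 × (6500/1000) = 2°C.
ISA deviation = 7 − 2 = +5°C.
Density altitude = 6500 + 120 × (5) = 7100 ft.

7100 ft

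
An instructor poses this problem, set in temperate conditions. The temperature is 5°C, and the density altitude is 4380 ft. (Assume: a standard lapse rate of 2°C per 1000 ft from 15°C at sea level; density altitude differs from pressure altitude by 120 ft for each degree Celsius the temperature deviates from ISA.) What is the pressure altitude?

4500 ft

DA = PA + 120 × (OAT − (15 − 2·PA/1000)) = PA + 120·OAT − 1800 + 0.24·PA = 1.24·PA + 120·OAT − 1800.
So 1.24·PA = 4380 − 120 × 5 + 1800 = 5580.
PA = 5580 / 1.24 = 4500 ft.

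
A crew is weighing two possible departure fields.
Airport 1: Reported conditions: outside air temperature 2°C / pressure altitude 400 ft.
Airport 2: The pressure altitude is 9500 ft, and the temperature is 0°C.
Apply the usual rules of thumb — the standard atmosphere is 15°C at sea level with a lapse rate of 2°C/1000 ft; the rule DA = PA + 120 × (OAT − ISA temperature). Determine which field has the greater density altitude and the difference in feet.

Airport 2 by 11044 ft

Airport 1: ISA temp = 14.2°C, deviation -12.2°C, DA = 400 + 120 × (-12.2) = -1064 ft.
Airport 2: ISA temp = -4°C, deviation +4°C, DA = 9500 + 120 × 4 = 9980 ft.
Airport 2 is higher by 9980 − (-1064) = 11044 ft.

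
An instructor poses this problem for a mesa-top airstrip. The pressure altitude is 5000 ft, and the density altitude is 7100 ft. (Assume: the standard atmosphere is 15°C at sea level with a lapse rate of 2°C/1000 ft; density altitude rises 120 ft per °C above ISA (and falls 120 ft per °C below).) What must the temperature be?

22.5°C

Density altitude − pressure altitude = 7100 − 5000 = +2100 ft.
At 120 ft/°C that is an ISA deviation of 2100/120 = +17.5°C.
ISA temperature at 5000 ft = 15 − 2 × (5000/1000) = 5°C.
OAT = ISA + deviation = 5 + (+17.5) = 22.5°C.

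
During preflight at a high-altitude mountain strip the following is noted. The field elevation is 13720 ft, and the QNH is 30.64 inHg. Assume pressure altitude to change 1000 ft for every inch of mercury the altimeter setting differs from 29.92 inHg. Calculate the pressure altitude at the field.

13000 ft

Pressure correction = (29.92 − 30.64) × 1000 = -720 ft.
Pressure altitude = 13720 + (-720) = 13000 ft.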